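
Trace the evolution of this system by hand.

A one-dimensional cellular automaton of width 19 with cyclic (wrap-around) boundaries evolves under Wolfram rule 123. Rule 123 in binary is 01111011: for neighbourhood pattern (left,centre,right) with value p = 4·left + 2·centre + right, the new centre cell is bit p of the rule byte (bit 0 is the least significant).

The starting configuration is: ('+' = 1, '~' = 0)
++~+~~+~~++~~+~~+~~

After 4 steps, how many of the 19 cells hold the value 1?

12

t=0: ++~+~~+~~++~~+~~+~~
t=1: +++~++~++++++~++~++
t=2: ~~++++++~~~~++++++~
t=3: +++~~~~++++++~~~~++
t=4: ~~++++++~~~~++++++~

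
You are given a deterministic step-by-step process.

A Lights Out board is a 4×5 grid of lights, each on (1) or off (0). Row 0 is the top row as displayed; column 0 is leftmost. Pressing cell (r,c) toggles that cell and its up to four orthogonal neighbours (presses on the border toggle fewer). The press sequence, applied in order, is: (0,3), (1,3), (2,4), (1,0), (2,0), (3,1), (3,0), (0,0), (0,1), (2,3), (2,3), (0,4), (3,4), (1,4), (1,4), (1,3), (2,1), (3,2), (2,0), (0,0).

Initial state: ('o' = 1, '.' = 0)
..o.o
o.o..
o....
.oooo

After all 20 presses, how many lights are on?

step 0: ..o.o
o.o..
o....
.oooo
step 1: ...o.
o.oo.
o....
.oooo
step 2: .....
o...o
o..o.
.oooo
step 3: .....
o....
o...o
.ooo.
step 4: o....
.o...
....o
.ooo.
step 5: o....
oo...
oo..o
oooo.
step 6: o....
oo...
o...o
...o.
step 7: o....
oo...
....o
oo.o.
step 8: .o...
.o...
....o
oo.o.
step 9: o.o..
.....
....o
oo.o.
step 10: o.o..
...o.
..oo.
oo...
step 11: o.o..
.....
....o
oo.o.
step 12: o.ooo
....o
....o
oo.o.
step 13: o.ooo
....o
.....
oo..o
step 14: o.oo.
...o.
....o
oo..o
step 15: o.ooo
....o
.....
oo..o
step 16: o.o.o
..oo.
...o.
oo..o
step 17: o.o.o
.ooo.
oooo.
o...o
step 18: o.o.o
.ooo.
oo.o.
ooooo
step 19: o.o.o
oooo.
...o.
.oooo
step 20: .oo.o
.ooo.
...o.
.oooo

11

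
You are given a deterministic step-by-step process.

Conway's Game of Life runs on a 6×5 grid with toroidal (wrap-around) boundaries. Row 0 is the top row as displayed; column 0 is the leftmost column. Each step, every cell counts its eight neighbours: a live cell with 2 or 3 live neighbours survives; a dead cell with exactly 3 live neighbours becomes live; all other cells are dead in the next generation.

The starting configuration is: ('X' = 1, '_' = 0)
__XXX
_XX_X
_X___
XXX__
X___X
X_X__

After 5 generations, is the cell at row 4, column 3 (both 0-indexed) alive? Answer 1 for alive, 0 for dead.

step 0: __XXX
_XX_X
_X___
XXX__
X___X
X_X__
step 1: ____X
_X__X
___X_
__X_X
__XXX
X_X__
step 2: _X_XX
X__XX
X_XXX
__X_X
X_X_X
XXX__
step 3: _____
_____
__X__
__X__
__X_X
_____
step 4: _____
_____
_____
_XX__
___X_
_____
step 5: _____
_____
_____
__X__
__X__
_____

0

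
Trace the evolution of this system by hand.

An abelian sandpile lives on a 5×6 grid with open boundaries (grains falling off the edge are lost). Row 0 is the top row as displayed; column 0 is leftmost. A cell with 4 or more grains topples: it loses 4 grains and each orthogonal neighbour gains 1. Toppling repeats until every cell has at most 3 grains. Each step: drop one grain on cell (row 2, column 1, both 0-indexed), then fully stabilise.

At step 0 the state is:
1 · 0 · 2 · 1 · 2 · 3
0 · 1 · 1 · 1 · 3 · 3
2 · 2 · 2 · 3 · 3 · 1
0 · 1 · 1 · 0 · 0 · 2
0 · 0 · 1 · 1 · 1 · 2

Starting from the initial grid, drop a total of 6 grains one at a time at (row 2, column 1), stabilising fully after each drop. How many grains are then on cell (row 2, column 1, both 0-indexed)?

2

[0] 1 · 0 · 2 · 1 · 2 · 3
0 · 1 · 1 · 1 · 3 · 3
2 · 2 · 2 · 3 · 3 · 1
0 · 1 · 1 · 0 · 0 · 2
0 · 0 · 1 · 1 · 1 · 2
[1] 1 · 0 · 2 · 1 · 2 · 3
0 · 1 · 1 · 1 · 3 · 3
2 · 3 · 2 · 3 · 3 · 1
0 · 1 · 1 · 0 · 0 · 2
0 · 0 · 1 · 1 · 1 · 2
[2] 1 · 0 · 2 · 1 · 2 · 3
0 · 2 · 1 · 1 · 3 · 3
3 · 0 · 3 · 3 · 3 · 1
0 · 2 · 1 · 0 · 0 · 2
0 · 0 · 1 · 1 · 1 · 2
[3] 1 · 0 · 2 · 1 · 2 · 3
0 · 2 · 1 · 1 · 3 · 3
3 · 1 · 3 · 3 · 3 · 1
0 · 2 · 1 · 0 · 0 · 2
0 · 0 · 1 · 1 · 1 · 2
[4] 1 · 0 · 2 · 1 · 2 · 3
0 · 2 · 1 · 1 · 3 · 3
3 · 2 · 3 · 3 · 3 · 1
0 · 2 · 1 · 0 · 0 · 2
0 · 0 · 1 · 1 · 1 · 2
[5] 1 · 0 · 2 · 1 · 2 · 3
0 · 2 · 1 · 1 · 3 · 3
3 · 3 · 3 · 3 · 3 · 1
0 · 2 · 1 · 0 · 0 · 2
0 · 0 · 1 · 1 · 1 · 2
[6] 1 · 0 · 2 · 2 · 0 · 1
1 · 3 · 2 · 3 · 2 · 1
0 · 2 · 1 · 1 · 1 · 3
1 · 3 · 2 · 1 · 1 · 2
0 · 0 · 1 · 1 · 1 · 2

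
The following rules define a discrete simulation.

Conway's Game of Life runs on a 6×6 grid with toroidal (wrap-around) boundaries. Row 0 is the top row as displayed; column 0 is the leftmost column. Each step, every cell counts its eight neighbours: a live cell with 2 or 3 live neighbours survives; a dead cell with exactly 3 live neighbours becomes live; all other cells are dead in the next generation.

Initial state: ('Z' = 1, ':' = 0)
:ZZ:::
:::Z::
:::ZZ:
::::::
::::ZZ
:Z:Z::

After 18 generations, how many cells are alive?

gen 0: :ZZ:::
:::Z::
:::ZZ:
::::::
::::ZZ
:Z:Z::
gen 1: :Z:Z::
:::ZZ:
:::ZZ:
:::Z:Z
::::Z:
ZZ:ZZ:
gen 2: ZZ:::Z
::::::
::Z::Z
:::Z:Z
Z:Z:::
ZZ:ZZZ
gen 3: :ZZ:::
:Z:::Z
::::Z:
ZZZZZZ
::Z:::
:::ZZ:
gen 4: ZZZZZ:
ZZZ:::
::::::
ZZZ:ZZ
Z:::::
:Z:Z::
gen 5: ::::ZZ
Z::::Z
:::Z::
ZZ:::Z
:::ZZ:
:::ZZZ
gen 6: :::Z::
Z::::Z
:Z::Z:
Z:ZZ:Z
::ZZ::
::::::
gen 7: ::::::
Z:::ZZ
:ZZZZ:
Z::::Z
:ZZZZ:
::ZZ::
gen 8: :::ZZZ
ZZZ:ZZ
:ZZZ::
Z::::Z
ZZ::ZZ
:Z::Z:
gen 9: ::::::
::::::
:::Z::
:::Z::
:Z::Z:
:ZZ:::
gen 10: ::::::
::::::
::::::
::ZZZ:
:Z:Z::
:ZZ:::
gen 11: ::::::
::::::
:::Z::
::ZZZ:
:Z::Z:
:ZZ:::
gen 12: ::::::
::::::
::ZZZ:
::Z:Z:
:Z::Z:
:ZZ:::
gen 13: ::::::
:::Z::
::Z:Z:
:ZZ:ZZ
:Z::::
:ZZ:::
gen 14: ::Z:::
:::Z::
:ZZ:ZZ
ZZZ:ZZ
:::Z::
:ZZ:::
gen 15: :ZZZ::
:Z:ZZ:
::::::
::::::
:::ZZZ
:ZZZ::
gen 16: Z:::::
:Z:ZZ:
::::::
::::Z:
:::ZZ:
ZZ::::
gen 17: Z:Z::Z
::::::
:::ZZ:
:::ZZ:
:::ZZZ
ZZ:::Z
gen 18: :::::Z
:::ZZZ
:::ZZ:
::Z:::
::ZZ::
:ZZZ::

12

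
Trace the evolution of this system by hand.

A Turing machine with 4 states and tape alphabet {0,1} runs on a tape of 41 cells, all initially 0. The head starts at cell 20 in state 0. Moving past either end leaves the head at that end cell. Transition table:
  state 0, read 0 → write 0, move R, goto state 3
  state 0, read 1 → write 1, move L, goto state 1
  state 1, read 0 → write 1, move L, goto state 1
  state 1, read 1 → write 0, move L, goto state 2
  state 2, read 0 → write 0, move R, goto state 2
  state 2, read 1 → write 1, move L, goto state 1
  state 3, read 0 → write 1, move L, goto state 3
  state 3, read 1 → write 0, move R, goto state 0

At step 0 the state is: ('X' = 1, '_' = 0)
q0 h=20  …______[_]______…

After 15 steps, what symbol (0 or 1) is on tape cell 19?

1

step 0: q0 h=20  …______[_]______…
step 1: q3 h=21  …______[_]______…
step 2: q3 h=20  …______[_]X_____…
step 3: q3 h=19  …______[_]XX____…
step 4: q3 h=18  …______[_]XXX___…
step 5: q3 h=17  …______[_]XXXX__…
step 6: q3 h=16  …______[_]XXXXX_…
step 7: q3 h=15  …______[_]XXXXXX…
step 8: q3 h=14  …______[_]XXXXXX…
step 9: q3 h=13  …______[_]XXXXXX…
step 10: q3 h=12  …______[_]XXXXXX…
step 11: q3 h=11  …______[_]XXXXXX…
step 12: q3 h=10  …______[_]XXXXXX…
step 13: q3 h= 9  …______[_]XXXXXX…
step 14: q3 h= 8  …______[_]XXXXXX…
step 15: q3 h= 7  …______[_]XXXXXX…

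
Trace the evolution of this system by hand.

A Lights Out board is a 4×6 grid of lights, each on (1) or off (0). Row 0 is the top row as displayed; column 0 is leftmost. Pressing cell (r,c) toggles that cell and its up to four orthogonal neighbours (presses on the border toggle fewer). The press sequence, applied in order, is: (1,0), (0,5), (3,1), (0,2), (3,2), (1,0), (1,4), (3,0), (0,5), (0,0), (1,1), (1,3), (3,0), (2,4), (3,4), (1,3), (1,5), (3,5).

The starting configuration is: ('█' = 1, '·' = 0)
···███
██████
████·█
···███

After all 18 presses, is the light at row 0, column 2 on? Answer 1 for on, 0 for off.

t=0: ···███
██████
████·█
···███
t=1: █··███
··████
·███·█
···███
t=2: █··█··
··███·
·███·█
···███
t=3: █··█··
··███·
··██·█
██████
t=4: ███···
···██·
··██·█
██████
t=5: ███···
···██·
···█·█
█···██
t=6: ·██···
██·██·
█··█·█
█···██
t=7: ·██·█·
██···█
█··███
█···██
t=8: ·██·█·
██···█
···███
·█··██
t=9: ·██··█
██····
···███
·█··██
t=10: █·█··█
·█····
···███
·█··██
t=11: ███··█
█·█···
·█·███
·█··██
t=12: ████·█
█··██·
·█··██
·█··██
t=13: ████·█
█··██·
██··██
█···██
t=14: ████·█
█··█··
██·█··
█····█
t=15: ████·█
█··█··
██·██·
█··██·
t=16: ███··█
█·█·█·
██··█·
█··██·
t=17: ███···
█·█··█
██··██
█··██·
t=18: ███···
█·█··█
██··█·
█··█·█

1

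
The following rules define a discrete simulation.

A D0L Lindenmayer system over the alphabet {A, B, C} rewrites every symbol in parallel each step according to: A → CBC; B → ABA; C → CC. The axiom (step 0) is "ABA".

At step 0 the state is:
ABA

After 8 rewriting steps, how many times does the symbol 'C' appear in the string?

gen 0: ABA
gen 1: CBCABACBC
gen 2: CCABACCCBCABACBCCCABACC
gen 3: CCCCCBCABACBCCCCCCCABACCCBCABACBCCCABACCCCCCCBCABACBCCCCC
gen 4: CCCCCCCCCCABACCCBCABACBCCCABACCCCCCCCCCCCCCCBCABACBCCCCCCC…CCCCCCCBCABACBCCCCCCCCCCCCCCCABACCCBCABACBCCCABACCCCCCCCCC  (len 135)
gen 5: CCCCCCCCCCCCCCCCCCCCCBCABACBCCCCCCCABACCCBCABACBCCCABACCCC…CCCCABACCCBCABACBCCCABACCCCCCCBCABACBCCCCCCCCCCCCCCCCCCCCC  (len 313)
gen 6: CCCCCCCCCCCCCCCCCCCCCCCCCCCCCCCCCCCCCCCCCCABACCCBCABACBCCC…CCCBCABACBCCCABACCCCCCCCCCCCCCCCCCCCCCCCCCCCCCCCCCCCCCCCCC  (len 711)
gen 7: CCCCCCCCCCCCCCCCCCCCCCCCCCCCCCCCCCCCCCCCCCCCCCCCCCCCCCCCCC…CCCCCCCCCCCCCCCCCCCCCCCCCCCCCCCCCCCCCCCCCCCCCCCCCCCCCCCCCC  (len 1593)
gen 8: CCCCCCCCCCCCCCCCCCCCCCCCCCCCCCCCCCCCCCCCCCCCCCCCCCCCCCCCCC…CCCCCCCCCCCCCCCCCCCCCCCCCCCCCCCCCCCCCCCCCCCCCCCCCCCCCCCCCC  (len 3527)

2844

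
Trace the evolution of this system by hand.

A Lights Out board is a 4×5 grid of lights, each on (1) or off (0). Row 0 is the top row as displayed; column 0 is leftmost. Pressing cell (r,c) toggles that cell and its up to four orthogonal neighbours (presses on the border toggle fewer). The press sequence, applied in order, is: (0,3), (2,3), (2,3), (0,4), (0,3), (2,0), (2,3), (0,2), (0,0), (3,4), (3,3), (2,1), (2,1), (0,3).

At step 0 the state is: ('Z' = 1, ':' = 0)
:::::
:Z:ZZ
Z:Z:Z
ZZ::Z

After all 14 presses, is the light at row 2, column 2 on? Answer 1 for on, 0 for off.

0) :::::
:Z:ZZ
Z:Z:Z
ZZ::Z
1) ::ZZZ
:Z::Z
Z:Z:Z
ZZ::Z
2) ::ZZZ
:Z:ZZ
Z::Z:
ZZ:ZZ
3) ::ZZZ
:Z::Z
Z:Z:Z
ZZ::Z
4) ::Z::
:Z:::
Z:Z:Z
ZZ::Z
5) :::ZZ
:Z:Z:
Z:Z:Z
ZZ::Z
6) :::ZZ
ZZ:Z:
:ZZ:Z
:Z::Z
7) :::ZZ
ZZ:::
:Z:Z:
:Z:ZZ
8) :ZZ:Z
ZZZ::
:Z:Z:
:Z:ZZ
9) Z:Z:Z
:ZZ::
:Z:Z:
:Z:ZZ
10) Z:Z:Z
:ZZ::
:Z:ZZ
:Z:::
11) Z:Z:Z
:ZZ::
:Z::Z
:ZZZZ
12) Z:Z:Z
::Z::
Z:Z:Z
::ZZZ
13) Z:Z:Z
:ZZ::
:Z::Z
:ZZZZ
14) Z::Z:
:ZZZ:
:Z::Z
:ZZZZ

0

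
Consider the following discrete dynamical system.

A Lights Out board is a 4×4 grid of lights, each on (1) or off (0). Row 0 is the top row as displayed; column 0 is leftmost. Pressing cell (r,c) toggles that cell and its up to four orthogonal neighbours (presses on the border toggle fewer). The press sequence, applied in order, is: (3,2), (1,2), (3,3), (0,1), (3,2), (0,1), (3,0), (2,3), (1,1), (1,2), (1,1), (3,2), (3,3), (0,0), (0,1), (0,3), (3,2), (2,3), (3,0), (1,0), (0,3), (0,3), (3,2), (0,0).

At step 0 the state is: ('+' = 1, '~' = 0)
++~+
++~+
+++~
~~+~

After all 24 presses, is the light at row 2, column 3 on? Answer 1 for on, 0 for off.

t=0: ++~+
++~+
+++~
~~+~
t=1: ++~+
++~+
++~~
~+~+
t=2: ++++
+~+~
+++~
~+~+
t=3: ++++
+~+~
++++
~++~
t=4: ~~~+
+++~
++++
~++~
t=5: ~~~+
+++~
++~+
~~~+
t=6: ++++
+~+~
++~+
~~~+
t=7: ++++
+~+~
~+~+
++~+
t=8: ++++
+~++
~++~
++~~
t=9: +~++
~+~+
~~+~
++~~
t=10: +~~+
~~+~
~~~~
++~~
t=11: ++~+
++~~
~+~~
++~~
t=12: ++~+
++~~
~++~
+~++
t=13: ++~+
++~~
~+++
+~~~
t=14: ~~~+
~+~~
~+++
+~~~
t=15: ++++
~~~~
~+++
+~~~
t=16: ++~~
~~~+
~+++
+~~~
t=17: ++~~
~~~+
~+~+
++++
t=18: ++~~
~~~~
~++~
+++~
t=19: ++~~
~~~~
+++~
~~+~
t=20: ~+~~
++~~
~++~
~~+~
t=21: ~+++
++~+
~++~
~~+~
t=22: ~+~~
++~~
~++~
~~+~
t=23: ~+~~
++~~
~+~~
~+~+
t=24: +~~~
~+~~
~+~~
~+~+

0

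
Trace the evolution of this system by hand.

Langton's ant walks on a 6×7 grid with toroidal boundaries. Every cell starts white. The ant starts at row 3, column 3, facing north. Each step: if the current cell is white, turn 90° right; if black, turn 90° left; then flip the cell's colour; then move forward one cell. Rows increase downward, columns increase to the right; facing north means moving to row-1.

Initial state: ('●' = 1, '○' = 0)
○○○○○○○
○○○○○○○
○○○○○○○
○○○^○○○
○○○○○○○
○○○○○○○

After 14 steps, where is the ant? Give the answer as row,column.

t=0: ○○○○○○○
○○○○○○○
○○○○○○○
○○○^○○○
○○○○○○○
○○○○○○○
t=1: ○○○○○○○
○○○○○○○
○○○○○○○
○○○●>○○
○○○○○○○
○○○○○○○
t=2: ○○○○○○○
○○○○○○○
○○○○○○○
○○○●●○○
○○○○v○○
○○○○○○○
t=3: ○○○○○○○
○○○○○○○
○○○○○○○
○○○●●○○
○○○<●○○
○○○○○○○
t=4: ○○○○○○○
○○○○○○○
○○○○○○○
○○○^●○○
○○○●●○○
○○○○○○○
t=5: ○○○○○○○
○○○○○○○
○○○○○○○
○○<○●○○
○○○●●○○
○○○○○○○
t=6: ○○○○○○○
○○○○○○○
○○^○○○○
○○●○●○○
○○○●●○○
○○○○○○○
t=7: ○○○○○○○
○○○○○○○
○○●>○○○
○○●○●○○
○○○●●○○
○○○○○○○
t=8: ○○○○○○○
○○○○○○○
○○●●○○○
○○●v●○○
○○○●●○○
○○○○○○○
t=9: ○○○○○○○
○○○○○○○
○○●●○○○
○○<●●○○
○○○●●○○
○○○○○○○
t=10: ○○○○○○○
○○○○○○○
○○●●○○○
○○○●●○○
○○v●●○○
○○○○○○○
t=11: ○○○○○○○
○○○○○○○
○○●●○○○
○○○●●○○
○<●●●○○
○○○○○○○
t=12: ○○○○○○○
○○○○○○○
○○●●○○○
○^○●●○○
○●●●●○○
○○○○○○○
t=13: ○○○○○○○
○○○○○○○
○○●●○○○
○●>●●○○
○●●●●○○
○○○○○○○
t=14: ○○○○○○○
○○○○○○○
○○●●○○○
○●●●●○○
○●v●●○○
○○○○○○○

4,2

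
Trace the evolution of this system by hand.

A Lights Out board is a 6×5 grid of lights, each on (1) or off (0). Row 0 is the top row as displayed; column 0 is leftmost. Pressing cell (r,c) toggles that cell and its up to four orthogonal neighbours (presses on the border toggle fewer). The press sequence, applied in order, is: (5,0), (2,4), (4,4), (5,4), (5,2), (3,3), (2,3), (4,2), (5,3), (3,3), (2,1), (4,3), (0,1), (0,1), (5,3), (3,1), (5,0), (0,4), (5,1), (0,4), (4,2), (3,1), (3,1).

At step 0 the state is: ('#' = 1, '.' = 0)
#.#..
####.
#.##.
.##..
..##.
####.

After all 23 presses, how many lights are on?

14

0) #.#..
####.
#.##.
.##..
..##.
####.
1) #.#..
####.
#.##.
.##..
#.##.
..##.
2) #.#..
#####
#.#.#
.##.#
#.##.
..##.
3) #.#..
#####
#.#.#
.##..
#.#.#
..###
4) #.#..
#####
#.#.#
.##..
#.#..
..#..
5) #.#..
#####
#.#.#
.##..
#....
.#.#.
6) #.#..
#####
#.###
.#.##
#..#.
.#.#.
7) #.#..
###.#
#....
.#..#
#..#.
.#.#.
8) #.#..
###.#
#....
.##.#
###..
.###.
9) #.#..
###.#
#....
.##.#
####.
.#..#
10) #.#..
###.#
#..#.
.#.#.
###..
.#..#
11) #.#..
#.#.#
.###.
...#.
###..
.#..#
12) #.#..
#.#.#
.###.
.....
##.##
.#.##
13) .#...
###.#
.###.
.....
##.##
.#.##
14) #.#..
#.#.#
.###.
.....
##.##
.#.##
15) #.#..
#.#.#
.###.
.....
##..#
.##..
16) #.#..
#.#.#
..##.
###..
#...#
.##..
17) #.#..
#.#.#
..##.
###..
....#
#.#..
18) #.###
#.#..
..##.
###..
....#
#.#..
19) #.###
#.#..
..##.
###..
.#..#
.#...
20) #.#..
#.#.#
..##.
###..
.#..#
.#...
21) #.#..
#.#.#
..##.
##...
..###
.##..
22) #.#..
#.#.#
.###.
..#..
.####
.##..
23) #.#..
#.#.#
..##.
##...
..###
.##..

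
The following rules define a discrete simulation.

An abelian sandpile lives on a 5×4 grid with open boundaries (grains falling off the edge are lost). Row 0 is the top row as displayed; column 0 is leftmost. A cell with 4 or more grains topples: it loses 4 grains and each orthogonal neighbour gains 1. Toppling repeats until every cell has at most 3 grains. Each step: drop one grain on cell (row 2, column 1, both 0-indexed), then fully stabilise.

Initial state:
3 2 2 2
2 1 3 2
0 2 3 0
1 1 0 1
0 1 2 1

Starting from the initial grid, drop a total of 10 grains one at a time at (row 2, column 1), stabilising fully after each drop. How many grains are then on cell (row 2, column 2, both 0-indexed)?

[0] 3 2 2 2
2 1 3 2
0 2 3 0
1 1 0 1
0 1 2 1
[1] 3 2 2 2
2 1 3 2
0 3 3 0
1 1 0 1
0 1 2 1
[2] 3 2 3 2
2 3 0 3
1 1 1 1
1 2 1 1
0 1 2 1
[3] 3 2 3 2
2 3 0 3
1 2 1 1
1 2 1 1
0 1 2 1
[4] 3 2 3 2
2 3 0 3
1 3 1 1
1 2 1 1
0 1 2 1
[5] 3 3 3 2
3 0 1 3
2 1 2 1
1 3 1 1
0 1 2 1
[6] 3 3 3 2
3 0 1 3
2 2 2 1
1 3 1 1
0 1 2 1
[7] 3 3 3 2
3 0 1 3
2 3 2 1
1 3 1 1
0 1 2 1
[8] 3 3 3 2
3 1 1 3
3 1 3 1
2 0 2 1
0 2 2 1
[9] 3 3 3 2
3 1 1 3
3 2 3 1
2 0 2 1
0 2 2 1
[10] 3 3 3 2
3 1 1 3
3 3 3 1
2 0 2 1
0 2 2 1

3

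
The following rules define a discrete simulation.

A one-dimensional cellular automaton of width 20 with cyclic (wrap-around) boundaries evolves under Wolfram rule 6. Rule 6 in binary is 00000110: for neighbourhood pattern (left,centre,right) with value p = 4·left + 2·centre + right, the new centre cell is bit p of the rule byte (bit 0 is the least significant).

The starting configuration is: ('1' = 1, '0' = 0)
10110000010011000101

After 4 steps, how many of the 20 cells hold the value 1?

[0] 10110000010011000101
[1] 00000000110100001100
[2] 00000001000100010000
[3] 00000011001100110000
[4] 00000100010001000000

3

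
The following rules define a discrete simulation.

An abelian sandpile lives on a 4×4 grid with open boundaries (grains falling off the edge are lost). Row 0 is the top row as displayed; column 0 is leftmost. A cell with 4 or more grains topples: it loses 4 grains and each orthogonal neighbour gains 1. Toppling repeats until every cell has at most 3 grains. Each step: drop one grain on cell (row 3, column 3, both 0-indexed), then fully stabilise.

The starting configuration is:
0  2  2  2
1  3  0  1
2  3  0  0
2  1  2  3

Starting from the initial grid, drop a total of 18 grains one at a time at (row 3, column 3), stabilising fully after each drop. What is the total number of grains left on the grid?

t=0: 0  2  2  2
1  3  0  1
2  3  0  0
2  1  2  3
t=1: 0  2  2  2
1  3  0  1
2  3  0  1
2  1  3  0
t=2: 0  2  2  2
1  3  0  1
2  3  0  1
2  1  3  1
t=3: 0  2  2  2
1  3  0  1
2  3  0  1
2  1  3  2
t=4: 0  2  2  2
1  3  0  1
2  3  0  1
2  1  3  3
t=5: 0  2  2  2
1  3  0  1
2  3  1  2
2  2  0  1
t=6: 0  2  2  2
1  3  0  1
2  3  1  2
2  2  0  2
t=7: 0  2  2  2
1  3  0  1
2  3  1  2
2  2  0  3
t=8: 0  2  2  2
1  3  0  1
2  3  1  3
2  2  1  0
t=9: 0  2  2  2
1  3  0  1
2  3  1  3
2  2  1  1
t=10: 0  2  2  2
1  3  0  1
2  3  1  3
2  2  1  2
t=11: 0  2  2  2
1  3  0  1
2  3  1  3
2  2  1  3
t=12: 0  2  2  2
1  3  0  2
2  3  2  0
2  2  2  1
t=13: 0  2  2  2
1  3  0  2
2  3  2  0
2  2  2  2
t=14: 0  2  2  2
1  3  0  2
2  3  2  0
2  2  2  3
t=15: 0  2  2  2
1  3  0  2
2  3  2  1
2  2  3  0
t=16: 0  2  2  2
1  3  0  2
2  3  2  1
2  2  3  1
t=17: 0  2  2  2
1  3  0  2
2  3  2  1
2  2  3  2
t=18: 0  2  2  2
1  3  0  2
2  3  2  1
2  2  3  3

30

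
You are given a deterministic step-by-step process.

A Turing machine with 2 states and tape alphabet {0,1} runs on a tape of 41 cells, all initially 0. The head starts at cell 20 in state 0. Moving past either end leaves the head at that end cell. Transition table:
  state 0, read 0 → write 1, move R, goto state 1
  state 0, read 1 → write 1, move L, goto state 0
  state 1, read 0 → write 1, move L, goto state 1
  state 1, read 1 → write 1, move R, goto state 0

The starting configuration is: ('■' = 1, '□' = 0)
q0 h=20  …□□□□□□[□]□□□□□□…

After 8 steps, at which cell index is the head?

k=0  q0 h=20  …□□□□□□[□]□□□□□□…
k=1  q1 h=21  …□□□□□■[□]□□□□□□…
k=2  q1 h=20  …□□□□□□[■]■□□□□□…
k=3  q0 h=21  …□□□□□■[■]□□□□□□…
k=4  q0 h=20  …□□□□□□[■]■□□□□□…
k=5  q0 h=19  …□□□□□□[□]■■□□□□…
k=6  q1 h=20  …□□□□□■[■]■□□□□□…
k=7  q0 h=21  …□□□□■■[■]□□□□□□…
k=8  q0 h=20  …□□□□□■[■]■□□□□□…

20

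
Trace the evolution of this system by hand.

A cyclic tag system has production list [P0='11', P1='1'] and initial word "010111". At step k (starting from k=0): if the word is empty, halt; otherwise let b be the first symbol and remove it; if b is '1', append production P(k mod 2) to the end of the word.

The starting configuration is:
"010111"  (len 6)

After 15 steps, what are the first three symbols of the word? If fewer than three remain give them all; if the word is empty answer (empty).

0) "010111"  (len 6)
1) "10111"  (len 5)
2) "01111"  (len 5)
3) "1111"  (len 4)
4) "1111"  (len 4)
5) "11111"  (len 5)
6) "11111"  (len 5)
7) "111111"  (len 6)
8) "111111"  (len 6)
9) "1111111"  (len 7)
10) "1111111"  (len 7)
11) "11111111"  (len 8)
12) "11111111"  (len 8)
13) "111111111"  (len 9)
14) "111111111"  (len 9)
15) "1111111111"  (len 10)

111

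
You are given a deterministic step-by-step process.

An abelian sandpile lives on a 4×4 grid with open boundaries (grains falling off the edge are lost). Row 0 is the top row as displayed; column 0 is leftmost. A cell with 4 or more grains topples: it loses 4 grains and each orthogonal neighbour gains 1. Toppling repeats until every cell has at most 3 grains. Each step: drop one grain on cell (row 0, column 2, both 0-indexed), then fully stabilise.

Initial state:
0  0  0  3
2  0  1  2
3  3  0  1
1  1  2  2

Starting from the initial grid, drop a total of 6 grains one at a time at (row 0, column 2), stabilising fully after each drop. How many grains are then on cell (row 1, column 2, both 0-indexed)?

[0] 0  0  0  3
2  0  1  2
3  3  0  1
1  1  2  2
[1] 0  0  1  3
2  0  1  2
3  3  0  1
1  1  2  2
[2] 0  0  2  3
2  0  1  2
3  3  0  1
1  1  2  2
[3] 0  0  3  3
2  0  1  2
3  3  0  1
1  1  2  2
[4] 0  1  1  0
2  0  2  3
3  3  0  1
1  1  2  2
[5] 0  1  2  0
2  0  2  3
3  3  0  1
1  1  2  2
[6] 0  1  3  0
2  0  2  3
3  3  0  1
1  1  2  2

2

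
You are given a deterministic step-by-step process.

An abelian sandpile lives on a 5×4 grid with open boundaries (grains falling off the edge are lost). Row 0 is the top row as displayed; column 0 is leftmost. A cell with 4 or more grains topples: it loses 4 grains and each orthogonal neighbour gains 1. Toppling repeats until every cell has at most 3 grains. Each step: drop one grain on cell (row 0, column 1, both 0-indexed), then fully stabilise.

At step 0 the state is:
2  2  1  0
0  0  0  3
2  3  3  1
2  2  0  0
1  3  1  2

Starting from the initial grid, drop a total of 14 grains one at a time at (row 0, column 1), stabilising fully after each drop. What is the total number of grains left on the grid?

35

gen 0: 2  2  1  0
0  0  0  3
2  3  3  1
2  2  0  0
1  3  1  2
gen 1: 2  3  1  0
0  0  0  3
2  3  3  1
2  2  0  0
1  3  1  2
gen 2: 3  0  2  0
0  1  0  3
2  3  3  1
2  2  0  0
1  3  1  2
gen 3: 3  1  2  0
0  1  0  3
2  3  3  1
2  2  0  0
1  3  1  2
gen 4: 3  2  2  0
0  1  0  3
2  3  3  1
2  2  0  0
1  3  1  2
gen 5: 3  3  2  0
0  1  0  3
2  3  3  1
2  2  0  0
1  3  1  2
gen 6: 0  1  3  0
1  2  0  3
2  3  3  1
2  2  0  0
1  3  1  2
gen 7: 0  2  3  0
1  2  0  3
2  3  3  1
2  2  0  0
1  3  1  2
gen 8: 0  3  3  0
1  2  0  3
2  3  3  1
2  2  0  0
1  3  1  2
gen 9: 1  1  0  1
1  3  1  3
2  3  3  1
2  2  0  0
1  3  1  2
gen 10: 1  2  0  1
1  3  1  3
2  3  3  1
2  2  0  0
1  3  1  2
gen 11: 1  3  0  1
1  3  1  3
2  3  3  1
2  2  0  0
1  3  1  2
gen 12: 2  1  1  1
2  1  3  3
3  1  0  2
2  3  1  0
1  3  1  2
gen 13: 2  2  1  1
2  1  3  3
3  1  0  2
2  3  1  0
1  3  1  2
gen 14: 2  3  1  1
2  1  3  3
3  1  0  2
2  3  1  0
1  3  1  2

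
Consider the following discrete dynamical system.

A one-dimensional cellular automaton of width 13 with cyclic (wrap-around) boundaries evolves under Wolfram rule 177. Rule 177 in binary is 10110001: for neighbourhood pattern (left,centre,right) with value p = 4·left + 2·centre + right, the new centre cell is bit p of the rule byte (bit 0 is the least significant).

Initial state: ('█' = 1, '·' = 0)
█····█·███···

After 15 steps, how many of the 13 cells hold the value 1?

5

0) █····█·███···
1) ·███··█·█·██·
2) ··█·█··█·█··█
3) █··█·█··█·█··
4) ·█··█·█··█·█·
5) ··█··█·█··█·█
6) █··█··█·█··█·
7) ·█··█··█·█··█
8) █·█··█··█·█··
9) ·█·█··█··█·█·
10) ··█·█··█··█·█
11) █··█·█··█··█·
12) ·█··█·█··█··█
13) █·█··█·█··█··
14) ·█·█··█·█··█·
15) ··█·█··█·█··█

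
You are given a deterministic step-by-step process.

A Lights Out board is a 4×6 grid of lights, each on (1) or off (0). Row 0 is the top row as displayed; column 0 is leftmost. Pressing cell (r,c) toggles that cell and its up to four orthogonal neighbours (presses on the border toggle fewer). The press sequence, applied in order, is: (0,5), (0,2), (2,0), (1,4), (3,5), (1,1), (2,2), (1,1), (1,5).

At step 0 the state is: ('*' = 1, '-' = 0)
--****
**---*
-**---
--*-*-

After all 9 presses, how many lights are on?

t=0: --****
**---*
-**---
--*-*-
t=1: --**--
**----
-**---
--*-*-
t=2: -*----
***---
-**---
--*-*-
t=3: -*----
-**---
*-*---
*-*-*-
t=4: -*--*-
-*****
*-*-*-
*-*-*-
t=5: -*--*-
-*****
*-*-**
*-*--*
t=6: ----*-
*--***
***-**
*-*--*
t=7: ----*-
*-****
*--***
*----*
t=8: -*--*-
-*-***
**-***
*----*
t=9: -*--**
-*-*--
**-**-
*----*

11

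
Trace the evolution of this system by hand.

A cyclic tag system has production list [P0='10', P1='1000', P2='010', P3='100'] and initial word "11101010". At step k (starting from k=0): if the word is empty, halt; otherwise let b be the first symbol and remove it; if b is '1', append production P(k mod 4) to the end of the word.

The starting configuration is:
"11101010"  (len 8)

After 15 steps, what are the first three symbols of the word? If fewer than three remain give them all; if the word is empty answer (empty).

101

t=0: "11101010"  (len 8)
t=1: "110101010"  (len 9)
t=2: "101010101000"  (len 12)
t=3: "01010101000010"  (len 14)
t=4: "1010101000010"  (len 13)
t=5: "01010100001010"  (len 14)
t=6: "1010100001010"  (len 13)
t=7: "010100001010010"  (len 15)
t=8: "10100001010010"  (len 14)
t=9: "010000101001010"  (len 15)
t=10: "10000101001010"  (len 14)
t=11: "0000101001010010"  (len 16)
t=12: "000101001010010"  (len 15)
t=13: "00101001010010"  (len 14)
t=14: "0101001010010"  (len 13)
t=15: "101001010010"  (len 12)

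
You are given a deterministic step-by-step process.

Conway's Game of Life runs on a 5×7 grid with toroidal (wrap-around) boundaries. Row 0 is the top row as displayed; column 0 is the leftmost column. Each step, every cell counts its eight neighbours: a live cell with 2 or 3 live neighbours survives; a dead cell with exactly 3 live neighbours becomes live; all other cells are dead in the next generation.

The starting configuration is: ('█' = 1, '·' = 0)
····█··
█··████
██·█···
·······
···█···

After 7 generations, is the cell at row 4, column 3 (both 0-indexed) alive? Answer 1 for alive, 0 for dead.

0

step 0: ····█··
█··████
██·█···
·······
···█···
step 1: ······█
████·██
████·█·
··█····
·······
step 2: ·██··██
···█·█·
·····█·
··██···
·······
step 3: ··█·███
··█··█·
··██···
·······
·█·█···
step 4: ·██·███
·██··██
··██···
···█···
··████·
step 5: ·······
······█
·█·██··
·······
·█····█
step 6: █······
·······
·······
█·█····
·······
step 7: ·······
·······
·······
·······
·█·····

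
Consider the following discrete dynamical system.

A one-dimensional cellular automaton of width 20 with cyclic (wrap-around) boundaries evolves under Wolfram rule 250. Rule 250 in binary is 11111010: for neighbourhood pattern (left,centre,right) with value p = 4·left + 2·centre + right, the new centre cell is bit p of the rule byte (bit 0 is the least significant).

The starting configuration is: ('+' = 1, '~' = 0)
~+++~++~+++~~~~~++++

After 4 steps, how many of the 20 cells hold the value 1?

[0] ~+++~++~+++~~~~~++++
[1] ++++++++++++~~~+++++
[2] +++++++++++++~++++++
[3] ++++++++++++++++++++
[4] ++++++++++++++++++++

20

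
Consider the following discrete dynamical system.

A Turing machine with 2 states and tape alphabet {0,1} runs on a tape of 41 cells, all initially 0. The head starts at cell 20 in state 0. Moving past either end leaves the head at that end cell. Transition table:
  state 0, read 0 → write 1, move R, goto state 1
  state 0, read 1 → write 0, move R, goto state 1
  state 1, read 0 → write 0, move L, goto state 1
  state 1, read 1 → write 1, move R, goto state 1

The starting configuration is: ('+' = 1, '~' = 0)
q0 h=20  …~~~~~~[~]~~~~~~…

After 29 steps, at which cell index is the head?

0) q0 h=20  …~~~~~~[~]~~~~~~…
1) q1 h=21  …~~~~~+[~]~~~~~~…
2) q1 h=20  …~~~~~~[+]~~~~~~…
3) q1 h=21  …~~~~~+[~]~~~~~~…
4) q1 h=20  …~~~~~~[+]~~~~~~…
5) q1 h=21  …~~~~~+[~]~~~~~~…
6) q1 h=20  …~~~~~~[+]~~~~~~…
7) q1 h=21  …~~~~~+[~]~~~~~~…
8) q1 h=20  …~~~~~~[+]~~~~~~…
9) q1 h=21  …~~~~~+[~]~~~~~~…
10) q1 h=20  …~~~~~~[+]~~~~~~…
11) q1 h=21  …~~~~~+[~]~~~~~~…
12) q1 h=20  …~~~~~~[+]~~~~~~…
13) q1 h=21  …~~~~~+[~]~~~~~~…
14) q1 h=20  …~~~~~~[+]~~~~~~…
15) q1 h=21  …~~~~~+[~]~~~~~~…
16) q1 h=20  …~~~~~~[+]~~~~~~…
17) q1 h=21  …~~~~~+[~]~~~~~~…
18) q1 h=20  …~~~~~~[+]~~~~~~…
19) q1 h=21  …~~~~~+[~]~~~~~~…
20) q1 h=20  …~~~~~~[+]~~~~~~…
21) q1 h=21  …~~~~~+[~]~~~~~~…
22) q1 h=20  …~~~~~~[+]~~~~~~…
23) q1 h=21  …~~~~~+[~]~~~~~~…
24) q1 h=20  …~~~~~~[+]~~~~~~…
25) q1 h=21  …~~~~~+[~]~~~~~~…
26) q1 h=20  …~~~~~~[+]~~~~~~…
27) q1 h=21  …~~~~~+[~]~~~~~~…
28) q1 h=20  …~~~~~~[+]~~~~~~…
29) q1 h=21  …~~~~~+[~]~~~~~~…

21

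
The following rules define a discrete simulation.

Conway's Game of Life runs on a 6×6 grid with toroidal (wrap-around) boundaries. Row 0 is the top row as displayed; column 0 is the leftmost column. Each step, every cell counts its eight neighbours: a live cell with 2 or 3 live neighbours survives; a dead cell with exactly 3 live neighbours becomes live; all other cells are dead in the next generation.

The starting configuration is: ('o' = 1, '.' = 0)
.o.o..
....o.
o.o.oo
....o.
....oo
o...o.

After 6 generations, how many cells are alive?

3

t=0: .o.o..
....o.
o.o.oo
....o.
....oo
o...o.
t=1: ...ooo
ooo.o.
....o.
o.....
...oo.
o..oo.
t=2: ......
ooo...
o..o..
...ooo
...oo.
..o...
t=3: ..o...
ooo...
o..o..
..o..o
..o..o
...o..
t=4: ..oo..
o.oo..
o..o.o
oooooo
..ooo.
..oo..
t=5: ....o.
o....o
......
......
o.....
.o....
t=6: o....o
.....o
......
......
......
......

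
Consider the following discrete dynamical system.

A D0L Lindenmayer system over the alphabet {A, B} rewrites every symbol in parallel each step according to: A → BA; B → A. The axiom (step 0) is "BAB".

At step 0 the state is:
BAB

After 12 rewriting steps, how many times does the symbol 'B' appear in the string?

322

k=0  BAB
k=1  ABAA
k=2  BAABABA
k=3  ABABAABAABA
k=4  BAABAABABAABABAABA
k=5  ABABAABABAABAABABAABAABABAABA
k=6  BAABAABABAABAABABAABABAABAABABAABABAABAABABAABA
k=7  ABABAABABAABAABABAABABAABAABABAABAABABAABABAABAABABAABAABABAABABAABAABABAABA
k=8  BAABAABABAABAABABAABABAABAABABAABAABABAABABAABAABABAABABAA…ABAABABAABABAABAABABAABABAABAABABAABAABABAABABAABAABABAABA  (len 123)
k=9  ABABAABABAABAABABAABABAABAABABAABAABABAABABAABAABABAABABAA…ABAABABAABABAABAABABAABABAABAABABAABAABABAABABAABAABABAABA  (len 199)
k=10  BAABAABABAABAABABAABABAABAABABAABAABABAABABAABAABABAABABAA…ABAABABAABABAABAABABAABABAABAABABAABAABABAABABAABAABABAABA  (len 322)
k=11  ABABAABABAABAABABAABABAABAABABAABAABABAABABAABAABABAABABAA…ABAABABAABABAABAABABAABABAABAABABAABAABABAABABAABAABABAABA  (len 521)
k=12  BAABAABABAABAABABAABABAABAABABAABAABABAABABAABAABABAABABAA…ABAABABAABABAABAABABAABABAABAABABAABAABABAABABAABAABABAABA  (len 843)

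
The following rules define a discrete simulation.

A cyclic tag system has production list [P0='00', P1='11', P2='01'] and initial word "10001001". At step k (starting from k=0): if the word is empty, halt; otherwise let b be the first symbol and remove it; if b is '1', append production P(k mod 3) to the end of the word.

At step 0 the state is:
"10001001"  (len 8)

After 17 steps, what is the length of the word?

9

[0] "10001001"  (len 8)
[1] "000100100"  (len 9)
[2] "00100100"  (len 8)
[3] "0100100"  (len 7)
[4] "100100"  (len 6)
[5] "0010011"  (len 7)
[6] "010011"  (len 6)
[7] "10011"  (len 5)
[8] "001111"  (len 6)
[9] "01111"  (len 5)
[10] "1111"  (len 4)
[11] "11111"  (len 5)
[12] "111101"  (len 6)
[13] "1110100"  (len 7)
[14] "11010011"  (len 8)
[15] "101001101"  (len 9)
[16] "0100110100"  (len 10)
[17] "100110100"  (len 9)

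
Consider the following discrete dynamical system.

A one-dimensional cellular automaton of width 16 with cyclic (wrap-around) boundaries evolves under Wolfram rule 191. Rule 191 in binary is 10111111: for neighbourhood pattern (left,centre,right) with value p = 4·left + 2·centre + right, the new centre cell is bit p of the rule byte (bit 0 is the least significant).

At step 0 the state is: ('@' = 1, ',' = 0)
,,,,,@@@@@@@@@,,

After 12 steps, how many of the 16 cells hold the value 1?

0) ,,,,,@@@@@@@@@,,
1) @@@@@@@@@@@@@,@@
2) @@@@@@@@@@@@,@@@
3) @@@@@@@@@@@,@@@@
4) @@@@@@@@@@,@@@@@
5) @@@@@@@@@,@@@@@@
6) @@@@@@@@,@@@@@@@
7) @@@@@@@,@@@@@@@@
8) @@@@@@,@@@@@@@@@
9) @@@@@,@@@@@@@@@@
10) @@@@,@@@@@@@@@@@
11) @@@,@@@@@@@@@@@@
12) @@,@@@@@@@@@@@@@

15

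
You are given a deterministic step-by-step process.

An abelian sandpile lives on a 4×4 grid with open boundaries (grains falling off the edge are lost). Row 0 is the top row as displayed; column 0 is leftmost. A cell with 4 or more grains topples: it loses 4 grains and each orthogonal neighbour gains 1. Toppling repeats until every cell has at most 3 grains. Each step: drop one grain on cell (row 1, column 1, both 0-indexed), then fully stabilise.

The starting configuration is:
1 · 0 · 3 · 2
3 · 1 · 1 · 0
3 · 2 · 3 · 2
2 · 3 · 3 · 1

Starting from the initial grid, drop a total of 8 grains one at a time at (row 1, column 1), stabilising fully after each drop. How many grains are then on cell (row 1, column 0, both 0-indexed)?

3

t=0: 1 · 0 · 3 · 2
3 · 1 · 1 · 0
3 · 2 · 3 · 2
2 · 3 · 3 · 1
t=1: 1 · 0 · 3 · 2
3 · 2 · 1 · 0
3 · 2 · 3 · 2
2 · 3 · 3 · 1
t=2: 1 · 0 · 3 · 2
3 · 3 · 1 · 0
3 · 2 · 3 · 2
2 · 3 · 3 · 1
t=3: 2 · 1 · 3 · 2
1 · 2 · 3 · 0
2 · 2 · 1 · 3
0 · 2 · 1 · 2
t=4: 2 · 1 · 3 · 2
1 · 3 · 3 · 0
2 · 2 · 1 · 3
0 · 2 · 1 · 2
t=5: 2 · 3 · 0 · 3
2 · 1 · 1 · 1
2 · 3 · 2 · 3
0 · 2 · 1 · 2
t=6: 2 · 3 · 0 · 3
2 · 2 · 1 · 1
2 · 3 · 2 · 3
0 · 2 · 1 · 2
t=7: 2 · 3 · 0 · 3
2 · 3 · 1 · 1
2 · 3 · 2 · 3
0 · 2 · 1 · 2
t=8: 3 · 0 · 1 · 3
3 · 2 · 2 · 1
3 · 0 · 3 · 3
0 · 3 · 1 · 2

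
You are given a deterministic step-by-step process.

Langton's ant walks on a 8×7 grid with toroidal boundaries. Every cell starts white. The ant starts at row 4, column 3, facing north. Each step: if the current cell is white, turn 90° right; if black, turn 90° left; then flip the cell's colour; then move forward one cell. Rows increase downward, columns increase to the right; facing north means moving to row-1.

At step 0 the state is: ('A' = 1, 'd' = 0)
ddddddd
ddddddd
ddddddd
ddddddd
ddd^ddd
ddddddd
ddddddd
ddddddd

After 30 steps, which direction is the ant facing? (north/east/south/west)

step 0: ddddddd
ddddddd
ddddddd
ddddddd
ddd^ddd
ddddddd
ddddddd
ddddddd
step 1: ddddddd
ddddddd
ddddddd
ddddddd
dddA>dd
ddddddd
ddddddd
ddddddd
step 2: ddddddd
ddddddd
ddddddd
ddddddd
dddAAdd
ddddvdd
ddddddd
ddddddd
step 3: ddddddd
ddddddd
ddddddd
ddddddd
dddAAdd
ddd<Add
ddddddd
ddddddd
step 4: ddddddd
ddddddd
ddddddd
ddddddd
ddd^Add
dddAAdd
ddddddd
ddddddd
step 5: ddddddd
ddddddd
ddddddd
ddddddd
dd<dAdd
dddAAdd
ddddddd
ddddddd
step 6: ddddddd
ddddddd
ddddddd
dd^dddd
ddAdAdd
dddAAdd
ddddddd
ddddddd
step 7: ddddddd
ddddddd
ddddddd
ddA>ddd
ddAdAdd
dddAAdd
ddddddd
ddddddd
step 8: ddddddd
ddddddd
ddddddd
ddAAddd
ddAvAdd
dddAAdd
ddddddd
ddddddd
step 9: ddddddd
ddddddd
ddddddd
ddAAddd
dd<AAdd
dddAAdd
ddddddd
ddddddd
step 10: ddddddd
ddddddd
ddddddd
ddAAddd
dddAAdd
ddvAAdd
ddddddd
ddddddd
step 11: ddddddd
ddddddd
ddddddd
ddAAddd
dddAAdd
d<AAAdd
ddddddd
ddddddd
step 12: ddddddd
ddddddd
ddddddd
ddAAddd
d^dAAdd
dAAAAdd
ddddddd
ddddddd
step 13: ddddddd
ddddddd
ddddddd
ddAAddd
dA>AAdd
dAAAAdd
ddddddd
ddddddd
step 14: ddddddd
ddddddd
ddddddd
ddAAddd
dAAAAdd
dAvAAdd
ddddddd
ddddddd
step 15: ddddddd
ddddddd
ddddddd
ddAAddd
dAAAAdd
dAd>Add
ddddddd
ddddddd
step 16: ddddddd
ddddddd
ddddddd
ddAAddd
dAA^Add
dAddAdd
ddddddd
ddddddd
step 17: ddddddd
ddddddd
ddddddd
ddAAddd
dA<dAdd
dAddAdd
ddddddd
ddddddd
step 18: ddddddd
ddddddd
ddddddd
ddAAddd
dAddAdd
dAvdAdd
ddddddd
ddddddd
step 19: ddddddd
ddddddd
ddddddd
ddAAddd
dAddAdd
d<AdAdd
ddddddd
ddddddd
step 20: ddddddd
ddddddd
ddddddd
ddAAddd
dAddAdd
ddAdAdd
dvddddd
ddddddd
step 21: ddddddd
ddddddd
ddddddd
ddAAddd
dAddAdd
ddAdAdd
<Addddd
ddddddd
step 22: ddddddd
ddddddd
ddddddd
ddAAddd
dAddAdd
^dAdAdd
AAddddd
ddddddd
step 23: ddddddd
ddddddd
ddddddd
ddAAddd
dAddAdd
A>AdAdd
AAddddd
ddddddd
step 24: ddddddd
ddddddd
ddddddd
ddAAddd
dAddAdd
AAAdAdd
Avddddd
ddddddd
step 25: ddddddd
ddddddd
ddddddd
ddAAddd
dAddAdd
AAAdAdd
Ad>dddd
ddddddd
step 26: ddddddd
ddddddd
ddddddd
ddAAddd
dAddAdd
AAAdAdd
AdAdddd
ddvdddd
step 27: ddddddd
ddddddd
ddddddd
ddAAddd
dAddAdd
AAAdAdd
AdAdddd
d<Adddd
step 28: ddddddd
ddddddd
ddddddd
ddAAddd
dAddAdd
AAAdAdd
A^Adddd
dAAdddd
step 29: ddddddd
ddddddd
ddddddd
ddAAddd
dAddAdd
AAAdAdd
AA>dddd
dAAdddd
step 30: ddddddd
ddddddd
ddddddd
ddAAddd
dAddAdd
AA^dAdd
AAddddd
dAAdddd

north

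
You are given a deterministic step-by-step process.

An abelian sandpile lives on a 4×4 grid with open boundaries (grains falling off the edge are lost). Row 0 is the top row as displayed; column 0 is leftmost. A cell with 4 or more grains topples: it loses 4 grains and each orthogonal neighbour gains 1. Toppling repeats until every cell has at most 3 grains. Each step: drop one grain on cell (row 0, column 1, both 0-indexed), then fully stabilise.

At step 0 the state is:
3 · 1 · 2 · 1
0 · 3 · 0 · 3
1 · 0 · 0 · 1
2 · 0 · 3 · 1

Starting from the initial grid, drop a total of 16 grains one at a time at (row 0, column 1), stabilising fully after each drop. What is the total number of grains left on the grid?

0) 3 · 1 · 2 · 1
0 · 3 · 0 · 3
1 · 0 · 0 · 1
2 · 0 · 3 · 1
1) 3 · 2 · 2 · 1
0 · 3 · 0 · 3
1 · 0 · 0 · 1
2 · 0 · 3 · 1
2) 3 · 3 · 2 · 1
0 · 3 · 0 · 3
1 · 0 · 0 · 1
2 · 0 · 3 · 1
3) 0 · 2 · 3 · 1
2 · 0 · 1 · 3
1 · 1 · 0 · 1
2 · 0 · 3 · 1
4) 0 · 3 · 3 · 1
2 · 0 · 1 · 3
1 · 1 · 0 · 1
2 · 0 · 3 · 1
5) 1 · 1 · 0 · 2
2 · 1 · 2 · 3
1 · 1 · 0 · 1
2 · 0 · 3 · 1
6) 1 · 2 · 0 · 2
2 · 1 · 2 · 3
1 · 1 · 0 · 1
2 · 0 · 3 · 1
7) 1 · 3 · 0 · 2
2 · 1 · 2 · 3
1 · 1 · 0 · 1
2 · 0 · 3 · 1
8) 2 · 0 · 1 · 2
2 · 2 · 2 · 3
1 · 1 · 0 · 1
2 · 0 · 3 · 1
9) 2 · 1 · 1 · 2
2 · 2 · 2 · 3
1 · 1 · 0 · 1
2 · 0 · 3 · 1
10) 2 · 2 · 1 · 2
2 · 2 · 2 · 3
1 · 1 · 0 · 1
2 · 0 · 3 · 1
11) 2 · 3 · 1 · 2
2 · 2 · 2 · 3
1 · 1 · 0 · 1
2 · 0 · 3 · 1
12) 3 · 0 · 2 · 2
2 · 3 · 2 · 3
1 · 1 · 0 · 1
2 · 0 · 3 · 1
13) 3 · 1 · 2 · 2
2 · 3 · 2 · 3
1 · 1 · 0 · 1
2 · 0 · 3 · 1
14) 3 · 2 · 2 · 2
2 · 3 · 2 · 3
1 · 1 · 0 · 1
2 · 0 · 3 · 1
15) 3 · 3 · 2 · 2
2 · 3 · 2 · 3
1 · 1 · 0 · 1
2 · 0 · 3 · 1
16) 1 · 2 · 3 · 2
0 · 1 · 3 · 3
2 · 2 · 0 · 1
2 · 0 · 3 · 1

26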